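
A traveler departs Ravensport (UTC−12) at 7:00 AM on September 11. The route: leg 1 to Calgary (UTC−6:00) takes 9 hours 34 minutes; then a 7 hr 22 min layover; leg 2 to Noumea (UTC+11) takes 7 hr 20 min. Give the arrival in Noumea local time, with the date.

Convert departure to UTC: 7:00 AM + 12:00 = 7:00 PM UTC on Sep 11.
Add 9 hours and 34 minutes leg 1 → 4:34 AM UTC (Sep 12).
Add 7 hours 22 minutes layover in Calgary → 11:56 AM UTC.
Add 7 hours and 20 minutes leg 2 → 7:16 PM UTC.
Noumea is UTC+11:00, so local arrival = 7:16 PM + 11:00 = 6:16 AM on Sep 13.

6:16 AM on Sep 13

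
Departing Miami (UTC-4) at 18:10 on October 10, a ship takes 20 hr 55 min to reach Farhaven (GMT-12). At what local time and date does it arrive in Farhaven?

07:05 on October 11

Convert departure to UTC: 18:10 + 4:00 = 22:10 UTC on Oct 10.
Add 20 hours and 55 minutes travel time → 19:05 UTC (Oct 11).
Farhaven is UTC−12:00, so local arrival = 19:05 − 12:00 = 07:05 on Oct 11.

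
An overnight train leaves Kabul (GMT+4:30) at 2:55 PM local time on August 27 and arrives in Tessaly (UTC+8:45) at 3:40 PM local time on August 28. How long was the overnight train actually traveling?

Tessaly is 4:15 ahead of Kabul.
Clock-face elapsed time (ignoring zones) is 24 hours 45 minutes.
Actual elapsed = 24 hours 45 minutes − 4:15 = 20 hours 30 minutes.

20 hours 30 minutes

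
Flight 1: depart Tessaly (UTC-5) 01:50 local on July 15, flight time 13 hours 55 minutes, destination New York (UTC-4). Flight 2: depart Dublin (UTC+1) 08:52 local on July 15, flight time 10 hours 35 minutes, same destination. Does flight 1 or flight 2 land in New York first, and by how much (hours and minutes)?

the second, by 2 hours 18 minutes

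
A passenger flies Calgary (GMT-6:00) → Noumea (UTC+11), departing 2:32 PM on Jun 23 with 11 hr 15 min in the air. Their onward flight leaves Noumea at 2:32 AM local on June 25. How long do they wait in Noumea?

Convert departure to UTC: 2:32 PM + 6:00 = 8:32 PM UTC on Jun 23.
Add 11 hours and 15 minutes flight time → 7:47 AM UTC (Jun 24).
Noumea is UTC+11:00, so local arrival = 7:47 AM + 11:00 = 6:47 PM on Jun 24.
Layover = 2:32 AM − 6:47 PM (+1 day) = 7 hours 45 minutes.

7 hours 45 minutes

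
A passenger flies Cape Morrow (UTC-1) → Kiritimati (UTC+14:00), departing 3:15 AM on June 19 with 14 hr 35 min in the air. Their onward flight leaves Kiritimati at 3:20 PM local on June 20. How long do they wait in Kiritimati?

Convert departure to UTC: 3:15 AM + 1:00 = 4:15 AM UTC on Jun 19.
Add 14 hours 35 minutes flight time → 6:50 PM UTC.
Kiritimati is UTC+14:00, so local arrival = 6:50 PM + 14:00 = 8:50 AM on Jun 20.
Layover = 3:20 PM − 8:50 AM = 6 hours 30 minutes.

6 hours 30 minutes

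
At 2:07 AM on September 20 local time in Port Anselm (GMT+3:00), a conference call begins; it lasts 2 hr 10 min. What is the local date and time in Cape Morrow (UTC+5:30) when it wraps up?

6:47 AM on September 20

Cape Morrow is 2:30 ahead of Port Anselm.
After 2 hours and 10 minutes it is 4:17 AM in Port Anselm.
Shift by the zone difference: 4:17 AM + 2:30 = 6:47 AM on Sep 20 in Cape Morrow.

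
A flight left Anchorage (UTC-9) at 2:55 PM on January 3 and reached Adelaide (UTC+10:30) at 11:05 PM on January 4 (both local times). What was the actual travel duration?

Adelaide is 19:30 ahead of Anchorage.
Clock-face elapsed time (ignoring zones) is 32 hours 10 minutes.
Actual elapsed = 32 hours 10 minutes − 19:30 = 12 hours 40 minutes.

12 hours 40 minutes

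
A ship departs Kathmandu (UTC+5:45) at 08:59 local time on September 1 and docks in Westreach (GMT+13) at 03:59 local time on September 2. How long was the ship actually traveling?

Departure in UTC: 08:59 − 5:45 = 03:14 on Sep 1.
Arrival in UTC: 03:59 − 13:00 = 14:59 on Sep 1.
Elapsed = 14:59 − 03:14 = 11 hours 45 minutes.

11 hours 45 minutes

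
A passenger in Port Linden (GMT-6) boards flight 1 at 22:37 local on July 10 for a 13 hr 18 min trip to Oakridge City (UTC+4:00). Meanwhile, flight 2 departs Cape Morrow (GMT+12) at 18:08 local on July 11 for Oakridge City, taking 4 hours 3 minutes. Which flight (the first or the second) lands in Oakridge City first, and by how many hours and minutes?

the second, by 7 hours 44 minutes

Flight 1 in UTC: 22:37 + 6:00 = 04:37 on Jul 11.
+13 hours 18 minutes → arrive 17:55 UTC on Jul 11.
Flight 2 in UTC: 18:08 − 12:00 = 06:08 on Jul 11.
+4 hours 3 minutes → arrive 10:11 UTC on Jul 11.
Flight 2 lands earlier by 7 hours 44 minutes.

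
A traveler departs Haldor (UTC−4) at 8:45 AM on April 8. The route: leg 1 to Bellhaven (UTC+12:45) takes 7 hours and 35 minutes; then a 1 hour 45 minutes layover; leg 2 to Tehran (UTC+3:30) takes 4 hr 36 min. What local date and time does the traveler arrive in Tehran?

Convert departure to UTC: 8:45 AM + 4:00 = 12:45 PM UTC on Apr 8.
Add 7 hours 35 minutes leg 1 → 8:20 PM UTC.
Add 1 hour and 45 minutes layover in Bellhaven → 10:05 PM UTC.
Add 4 hours and 36 minutes leg 2 → 2:41 AM UTC (Apr 9).
Tehran is UTC+3:30, so local arrival = 2:41 AM + 3:30 = 6:11 AM on Apr 9.

6:11 AM on Apr 9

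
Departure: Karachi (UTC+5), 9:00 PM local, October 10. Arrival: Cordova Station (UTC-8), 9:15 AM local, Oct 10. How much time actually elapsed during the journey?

1 hour 15 minutes

Departure in UTC: 9:00 PM − 5:00 = 4:00 PM on Oct 10.
Arrival in UTC: 9:15 AM + 8:00 = 5:15 PM on Oct 10.
Elapsed = 5:15 PM − 4:00 PM = 1 hour 15 minutes.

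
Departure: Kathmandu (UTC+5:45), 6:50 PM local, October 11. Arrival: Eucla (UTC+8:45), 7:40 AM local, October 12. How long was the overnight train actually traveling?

9 hours 50 minutes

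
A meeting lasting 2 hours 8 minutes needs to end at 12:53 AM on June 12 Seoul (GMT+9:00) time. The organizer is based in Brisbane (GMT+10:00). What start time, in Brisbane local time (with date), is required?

11:45 PM on June 11

Target end time in UTC: 12:53 AM − 9:00 = 3:53 PM on Jun 11.
Subtract 2 hours and 8 minutes → start 1:45 PM UTC on Jun 11.
Brisbane is UTC+10:00: 1:45 PM + 10:00 = 11:45 PM on Jun 11.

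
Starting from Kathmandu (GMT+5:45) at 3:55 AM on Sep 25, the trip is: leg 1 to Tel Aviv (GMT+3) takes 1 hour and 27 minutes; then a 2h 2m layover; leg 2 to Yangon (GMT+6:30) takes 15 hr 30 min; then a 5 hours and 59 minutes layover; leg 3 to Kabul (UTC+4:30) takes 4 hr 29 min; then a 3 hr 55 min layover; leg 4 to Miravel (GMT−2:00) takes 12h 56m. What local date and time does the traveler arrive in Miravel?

Convert departure to UTC: 3:55 AM − 5:45 = 10:10 PM UTC on Sep 24.
Add 1 hour 27 minutes leg 1 → 11:37 PM UTC.
Add 2 hours 2 minutes layover in Tel Aviv → 1:39 AM UTC (Sep 25).
Add 15 hours and 30 minutes leg 2 → 5:09 PM UTC.
Add 5 hours 59 minutes layover in Yangon → 11:08 PM UTC.
Add 4 hours and 29 minutes leg 3 → 3:37 AM UTC (Sep 26).
Add 3 hours and 55 minutes layover in Kabul → 7:32 AM UTC.
Add 12 hours and 56 minutes leg 4 → 8:28 PM UTC.
Miravel is UTC−2:00, so local arrival = 8:28 PM − 2:00 = 6:28 PM on Sep 26.

6:28 PM on September 26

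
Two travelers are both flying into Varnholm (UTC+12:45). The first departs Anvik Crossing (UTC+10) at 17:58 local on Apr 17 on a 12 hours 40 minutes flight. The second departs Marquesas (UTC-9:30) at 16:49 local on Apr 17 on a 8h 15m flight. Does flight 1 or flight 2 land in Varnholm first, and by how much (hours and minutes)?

the first, by 13 hours 56 minutes

Flight 1 in UTC: 17:58 − 10:00 = 07:58 on Apr 17.
+12 hours and 40 minutes → arrive 20:38 UTC on Apr 17.
Flight 2 in UTC: 16:49 + 9:30 = 02:19 on Apr 18.
+8 hours and 15 minutes → arrive 10:34 UTC on Apr 18.
Flight 1 lands earlier by 13 hours 56 minutes.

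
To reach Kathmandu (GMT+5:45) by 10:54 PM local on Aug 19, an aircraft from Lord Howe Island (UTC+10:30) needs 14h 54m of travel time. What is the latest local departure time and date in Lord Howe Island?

Target arrival in UTC: 10:54 PM − 5:45 = 5:09 PM on Aug 19.
Subtract 14 hours and 54 minutes → departure 2:15 AM UTC on Aug 19.
Lord Howe Island is UTC+10:30: 2:15 AM + 10:30 = 12:45 PM on Aug 19.

12:45 PM on August 19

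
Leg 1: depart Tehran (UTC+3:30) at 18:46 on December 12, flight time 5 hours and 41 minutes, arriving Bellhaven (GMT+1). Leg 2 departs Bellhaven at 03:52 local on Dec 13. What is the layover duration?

5 hours 55 minutes

Convert departure to UTC: 18:46 − 3:30 = 15:16 UTC on Dec 12.
Add 5 hours and 41 minutes flight time → 20:57 UTC.
Bellhaven is UTC+1:00, so local arrival = 20:57 + 1:00 = 21:57 on Dec 12.
Layover = 03:52 − 21:57 (+1 day) = 5 hours 55 minutes.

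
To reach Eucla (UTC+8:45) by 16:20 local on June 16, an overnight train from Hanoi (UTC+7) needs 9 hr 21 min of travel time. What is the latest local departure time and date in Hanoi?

Target arrival in UTC: 16:20 − 8:45 = 07:35 on Jun 16.
Subtract 9 hours 21 minutes → departure 22:14 UTC on Jun 15.
Hanoi is UTC+7:00: 22:14 + 7:00 = 05:14 on Jun 16.

05:14 on Jun 16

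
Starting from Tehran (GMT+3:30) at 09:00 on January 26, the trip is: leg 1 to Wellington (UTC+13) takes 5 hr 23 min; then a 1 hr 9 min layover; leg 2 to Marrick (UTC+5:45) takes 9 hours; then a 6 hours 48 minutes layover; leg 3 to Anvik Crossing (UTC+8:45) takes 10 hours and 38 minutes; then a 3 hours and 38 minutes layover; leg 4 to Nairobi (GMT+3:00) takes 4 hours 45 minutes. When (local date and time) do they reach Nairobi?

Convert departure to UTC: 09:00 − 3:30 = 05:30 UTC on Jan 26.
Add 5 hours 23 minutes leg 1 → 10:53 UTC.
Add 1 hour and 9 minutes layover in Wellington → 12:02 UTC.
Add 9 hours leg 2 → 21:02 UTC.
Add 6 hours and 48 minutes layover in Marrick → 03:50 UTC (Jan 27).
Add 10 hours and 38 minutes leg 3 → 14:28 UTC.
Add 3 hours and 38 minutes layover in Anvik Crossing → 18:06 UTC.
Add 4 hours 45 minutes leg 4 → 22:51 UTC.
Nairobi is UTC+3:00, so local arrival = 22:51 + 3:00 = 01:51 on Jan 28.

01:51 on January 28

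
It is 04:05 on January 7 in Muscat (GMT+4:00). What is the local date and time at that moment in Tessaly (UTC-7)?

17:05 on Jan 6

Tessaly is 11:00 behind Muscat.
Shift by the zone difference: 04:05 − 11:00 = 17:05 on Jan 6 in Tessaly.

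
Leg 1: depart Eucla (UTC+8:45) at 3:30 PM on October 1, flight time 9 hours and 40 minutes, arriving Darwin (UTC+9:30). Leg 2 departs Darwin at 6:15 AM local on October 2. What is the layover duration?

4 hours 20 minutes

Convert departure to UTC: 3:30 PM − 8:45 = 6:45 AM UTC on Oct 1.
Add 9 hours and 40 minutes flight time → 4:25 PM UTC.
Darwin is UTC+9:30, so local arrival = 4:25 PM + 9:30 = 1:55 AM on Oct 2.
Layover = 6:15 AM − 1:55 AM = 4 hours 20 minutes.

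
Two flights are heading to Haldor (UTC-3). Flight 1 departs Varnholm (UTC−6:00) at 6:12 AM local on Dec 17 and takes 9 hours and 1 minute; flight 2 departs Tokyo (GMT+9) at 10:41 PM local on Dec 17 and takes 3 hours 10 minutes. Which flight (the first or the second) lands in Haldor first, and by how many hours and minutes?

Flight 1 in UTC: 6:12 AM + 6:00 = 12:12 PM on Dec 17.
+9 hours 1 minute → arrive 9:13 PM UTC on Dec 17.
Flight 2 in UTC: 10:41 PM − 9:00 = 1:41 PM on Dec 17.
+3 hours 10 minutes → arrive 4:51 PM UTC on Dec 17.
Flight 2 lands earlier by 4 hours 22 minutes.

the second, by 4 hours 22 minutes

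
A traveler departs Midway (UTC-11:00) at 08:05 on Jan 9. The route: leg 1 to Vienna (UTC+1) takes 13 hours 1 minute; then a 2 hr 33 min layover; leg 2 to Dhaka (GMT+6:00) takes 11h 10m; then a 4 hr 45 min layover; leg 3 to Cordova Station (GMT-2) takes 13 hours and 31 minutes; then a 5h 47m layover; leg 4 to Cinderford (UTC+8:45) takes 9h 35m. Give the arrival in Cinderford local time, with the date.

16:12 on January 12

Convert departure to UTC: 08:05 + 11:00 = 19:05 UTC on Jan 9.
Add 13 hours 1 minute leg 1 → 08:06 UTC (Jan 10).
Add 2 hours and 33 minutes layover in Vienna → 10:39 UTC.
Add 11 hours and 10 minutes leg 2 → 21:49 UTC.
Add 4 hours and 45 minutes layover in Dhaka → 02:34 UTC (Jan 11).
Add 13 hours 31 minutes leg 3 → 16:05 UTC.
Add 5 hours and 47 minutes layover in Cordova Station → 21:52 UTC.
Add 9 hours and 35 minutes leg 4 → 07:27 UTC (Jan 12).
Cinderford is UTC+8:45, so local arrival = 07:27 + 8:45 = 16:12 on Jan 12.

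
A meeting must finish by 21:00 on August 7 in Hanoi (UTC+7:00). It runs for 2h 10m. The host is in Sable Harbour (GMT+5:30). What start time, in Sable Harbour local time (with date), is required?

Target end time in UTC: 21:00 − 7:00 = 14:00 on Aug 7.
Subtract 2 hours 10 minutes → start 11:50 UTC on Aug 7.
Sable Harbour is UTC+5:30: 11:50 + 5:30 = 17:20 on Aug 7.

17:20 on Aug 7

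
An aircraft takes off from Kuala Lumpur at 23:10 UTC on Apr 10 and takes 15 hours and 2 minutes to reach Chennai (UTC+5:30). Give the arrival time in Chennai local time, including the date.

19:42 on April 11

Departure is given in UTC: 23:10 on Apr 10.
Add 15 hours and 2 minutes → 14:12 UTC (Apr 11).
Chennai is UTC+5:30: 14:12 + 5:30 = 19:42 on Apr 11.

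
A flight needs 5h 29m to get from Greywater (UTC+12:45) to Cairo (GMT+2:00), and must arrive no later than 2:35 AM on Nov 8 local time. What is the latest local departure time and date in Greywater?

7:51 AM on Nov 8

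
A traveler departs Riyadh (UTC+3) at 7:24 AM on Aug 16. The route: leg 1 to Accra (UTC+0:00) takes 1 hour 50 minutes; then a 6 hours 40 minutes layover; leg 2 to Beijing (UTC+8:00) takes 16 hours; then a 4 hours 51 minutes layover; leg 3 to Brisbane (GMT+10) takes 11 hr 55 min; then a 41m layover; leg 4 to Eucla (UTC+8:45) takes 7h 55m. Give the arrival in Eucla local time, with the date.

Convert departure to UTC: 7:24 AM − 3:00 = 4:24 AM UTC on Aug 16.
Add 1 hour 50 minutes leg 1 → 6:14 AM UTC.
Add 6 hours and 40 minutes layover in Accra → 12:54 PM UTC.
Add 16 hours leg 2 → 4:54 AM UTC (Aug 17).
Add 4 hours 51 minutes layover in Beijing → 9:45 AM UTC.
Add 11 hours 55 minutes leg 3 → 9:40 PM UTC.
Add 41 minutes layover in Brisbane → 10:21 PM UTC.
Add 7 hours 55 minutes leg 4 → 6:16 AM UTC (Aug 18).
Eucla is UTC+8:45, so local arrival = 6:16 AM + 8:45 = 3:01 PM on Aug 18.

3:01 PM on Aug 18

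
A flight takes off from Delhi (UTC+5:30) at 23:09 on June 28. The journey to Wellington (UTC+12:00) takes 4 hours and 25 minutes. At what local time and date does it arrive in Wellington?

10:04 on June 29

Convert departure to UTC: 23:09 − 5:30 = 17:39 UTC on Jun 28.
Add 4 hours and 25 minutes travel time → 22:04 UTC.
Wellington is UTC+12:00, so local arrival = 22:04 + 12:00 = 10:04 on Jun 29.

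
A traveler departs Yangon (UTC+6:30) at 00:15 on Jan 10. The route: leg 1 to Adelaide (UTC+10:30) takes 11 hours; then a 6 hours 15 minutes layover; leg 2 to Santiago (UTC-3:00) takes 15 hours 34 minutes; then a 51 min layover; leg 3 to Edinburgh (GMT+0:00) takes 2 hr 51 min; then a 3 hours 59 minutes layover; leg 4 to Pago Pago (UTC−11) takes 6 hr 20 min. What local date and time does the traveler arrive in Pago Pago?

05:35 on January 11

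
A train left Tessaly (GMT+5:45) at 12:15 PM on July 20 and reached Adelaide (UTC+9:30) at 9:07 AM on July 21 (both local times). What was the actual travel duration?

Departure in UTC: 12:15 PM − 5:45 = 6:30 AM on Jul 20.
Arrival in UTC: 9:07 AM − 9:30 = 11:37 PM on Jul 20.
Elapsed = 11:37 PM − 6:30 AM = 17 hours 7 minutes.

17 hours 7 minutes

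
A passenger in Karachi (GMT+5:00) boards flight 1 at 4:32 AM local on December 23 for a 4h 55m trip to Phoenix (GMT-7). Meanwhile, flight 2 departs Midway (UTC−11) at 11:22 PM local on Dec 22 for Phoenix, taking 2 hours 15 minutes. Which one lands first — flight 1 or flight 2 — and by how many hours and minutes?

the first, by 8 hours 10 minutes

Flight 1 in UTC: 4:32 AM − 5:00 = 11:32 PM on Dec 22.
+4 hours 55 minutes → arrive 4:27 AM UTC on Dec 23.
Flight 2 in UTC: 11:22 PM + 11:00 = 10:22 AM on Dec 23.
+2 hours 15 minutes → arrive 12:37 PM UTC on Dec 23.
Flight 1 lands earlier by 8 hours 10 minutes.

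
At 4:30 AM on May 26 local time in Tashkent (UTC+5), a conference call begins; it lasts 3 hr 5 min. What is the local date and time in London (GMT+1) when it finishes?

3:35 AM on May 26

Convert start to UTC: 4:30 AM − 5:00 = 11:30 PM UTC on May 25.
Add 3 hours and 5 minutes duration → 2:35 AM UTC (May 26).
London is UTC+1:00, so local end time = 2:35 AM + 1:00 = 3:35 AM on May 26.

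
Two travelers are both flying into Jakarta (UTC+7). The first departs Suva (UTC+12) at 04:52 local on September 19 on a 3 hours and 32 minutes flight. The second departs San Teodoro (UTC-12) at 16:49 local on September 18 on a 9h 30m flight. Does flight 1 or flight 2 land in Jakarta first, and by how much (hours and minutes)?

Flight 1 in UTC: 04:52 − 12:00 = 16:52 on Sep 18.
+3 hours and 32 minutes → arrive 20:24 UTC on Sep 18.
Flight 2 in UTC: 16:49 + 12:00 = 04:49 on Sep 19.
+9 hours 30 minutes → arrive 14:19 UTC on Sep 19.
Flight 1 lands earlier by 17 hours 55 minutes.

the first, by 17 hours 55 minutes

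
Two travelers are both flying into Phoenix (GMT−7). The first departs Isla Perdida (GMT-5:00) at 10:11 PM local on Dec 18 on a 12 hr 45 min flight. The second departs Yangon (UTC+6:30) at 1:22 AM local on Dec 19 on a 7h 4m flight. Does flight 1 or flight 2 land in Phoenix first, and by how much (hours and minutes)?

Flight 1 in UTC: 10:11 PM + 5:00 = 3:11 AM on Dec 19.
+12 hours and 45 minutes → arrive 3:56 PM UTC on Dec 19.
Flight 2 in UTC: 1:22 AM − 6:30 = 6:52 PM on Dec 18.
+7 hours 4 minutes → arrive 1:56 AM UTC on Dec 19.
Flight 2 lands earlier by 14 hours.

the second, by 14 hours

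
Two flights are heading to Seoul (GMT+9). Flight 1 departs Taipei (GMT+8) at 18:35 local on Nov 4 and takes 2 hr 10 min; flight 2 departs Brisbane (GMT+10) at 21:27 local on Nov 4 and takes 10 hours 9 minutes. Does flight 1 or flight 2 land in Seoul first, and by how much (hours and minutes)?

the first, by 8 hours 51 minutes

Flight 1 in UTC: 18:35 − 8:00 = 10:35 on Nov 4.
+2 hours and 10 minutes → arrive 12:45 UTC on Nov 4.
Flight 2 in UTC: 21:27 − 10:00 = 11:27 on Nov 4.
+10 hours 9 minutes → arrive 21:36 UTC on Nov 4.
Flight 1 lands earlier by 8 hours 51 minutes.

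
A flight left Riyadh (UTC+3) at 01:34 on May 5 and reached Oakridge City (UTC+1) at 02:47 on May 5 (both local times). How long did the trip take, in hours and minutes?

Oakridge City is 2:00 behind Riyadh.
Clock-face elapsed time (ignoring zones) is 1 hour 13 minutes.
Actual elapsed = 1 hour 13 minutes + 2:00 = 3 hours 13 minutes.

3 hours 13 minutes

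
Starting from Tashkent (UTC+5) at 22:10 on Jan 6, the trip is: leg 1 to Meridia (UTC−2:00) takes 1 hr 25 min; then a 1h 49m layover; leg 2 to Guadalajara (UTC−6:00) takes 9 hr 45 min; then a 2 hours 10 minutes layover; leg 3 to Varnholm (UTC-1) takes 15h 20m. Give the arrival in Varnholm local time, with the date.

Convert departure to UTC: 22:10 − 5:00 = 17:10 UTC on Jan 6.
Add 1 hour 25 minutes leg 1 → 18:35 UTC.
Add 1 hour and 49 minutes layover in Meridia → 20:24 UTC.
Add 9 hours and 45 minutes leg 2 → 06:09 UTC (Jan 7).
Add 2 hours and 10 minutes layover in Guadalajara → 08:19 UTC.
Add 15 hours 20 minutes leg 3 → 23:39 UTC.
Varnholm is UTC−1:00, so local arrival = 23:39 − 1:00 = 22:39 on Jan 7.

22:39 on January 7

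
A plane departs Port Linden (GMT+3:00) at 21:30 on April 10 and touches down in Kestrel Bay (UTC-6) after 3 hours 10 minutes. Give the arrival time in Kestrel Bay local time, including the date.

Convert departure to UTC: 21:30 − 3:00 = 18:30 UTC on Apr 10.
Add 3 hours and 10 minutes travel time → 21:40 UTC.
Kestrel Bay is UTC−6:00, so local arrival = 21:40 − 6:00 = 15:40 on Apr 10.

15:40 on Apr 10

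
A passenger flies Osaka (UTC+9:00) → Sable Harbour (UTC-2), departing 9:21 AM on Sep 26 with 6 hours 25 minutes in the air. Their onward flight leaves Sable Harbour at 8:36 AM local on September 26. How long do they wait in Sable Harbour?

3 hours 50 minutes

Convert departure to UTC: 9:21 AM − 9:00 = 12:21 AM UTC on Sep 26.
Add 6 hours and 25 minutes flight time → 6:46 AM UTC.
Sable Harbour is UTC−2:00, so local arrival = 6:46 AM − 2:00 = 4:46 AM on Sep 26.
Layover = 8:36 AM − 4:46 AM = 3 hours 50 minutes.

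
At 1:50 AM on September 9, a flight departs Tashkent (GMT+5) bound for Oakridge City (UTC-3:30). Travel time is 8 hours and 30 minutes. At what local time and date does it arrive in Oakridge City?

1:50 AM on September 9

Oakridge City is 8:30 behind Tashkent.
After 8 hours and 30 minutes it is 10:20 AM in Tashkent.
Shift by the zone difference: 10:20 AM − 8:30 = 1:50 AM on Sep 9 in Oakridge City.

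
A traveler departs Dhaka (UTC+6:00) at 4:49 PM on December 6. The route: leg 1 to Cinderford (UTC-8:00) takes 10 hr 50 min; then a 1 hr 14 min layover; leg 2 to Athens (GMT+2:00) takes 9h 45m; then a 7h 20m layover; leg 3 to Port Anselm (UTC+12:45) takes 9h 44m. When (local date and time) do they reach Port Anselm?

Convert departure to UTC: 4:49 PM − 6:00 = 10:49 AM UTC on Dec 6.
Add 10 hours and 50 minutes leg 1 → 9:39 PM UTC.
Add 1 hour 14 minutes layover in Cinderford → 10:53 PM UTC.
Add 9 hours 45 minutes leg 2 → 8:38 AM UTC (Dec 7).
Add 7 hours 20 minutes layover in Athens → 3:58 PM UTC.
Add 9 hours and 44 minutes leg 3 → 1:42 AM UTC (Dec 8).
Port Anselm is UTC+12:45, so local arrival = 1:42 AM + 12:45 = 2:27 PM on Dec 8.

2:27 PM on December 8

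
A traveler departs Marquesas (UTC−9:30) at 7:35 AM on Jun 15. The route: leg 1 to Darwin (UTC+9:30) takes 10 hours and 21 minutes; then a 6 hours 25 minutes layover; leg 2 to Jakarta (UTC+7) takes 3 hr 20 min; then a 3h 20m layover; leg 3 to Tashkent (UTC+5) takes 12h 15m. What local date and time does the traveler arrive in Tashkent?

9:46 AM on Jun 17

Convert departure to UTC: 7:35 AM + 9:30 = 5:05 PM UTC on Jun 15.
Add 10 hours and 21 minutes leg 1 → 3:26 AM UTC (Jun 16).
Add 6 hours and 25 minutes layover in Darwin → 9:51 AM UTC.
Add 3 hours 20 minutes leg 2 → 1:11 PM UTC.
Add 3 hours and 20 minutes layover in Jakarta → 4:31 PM UTC.
Add 12 hours and 15 minutes leg 3 → 4:46 AM UTC (Jun 17).
Tashkent is UTC+5:00, so local arrival = 4:46 AM + 5:00 = 9:46 AM on Jun 17.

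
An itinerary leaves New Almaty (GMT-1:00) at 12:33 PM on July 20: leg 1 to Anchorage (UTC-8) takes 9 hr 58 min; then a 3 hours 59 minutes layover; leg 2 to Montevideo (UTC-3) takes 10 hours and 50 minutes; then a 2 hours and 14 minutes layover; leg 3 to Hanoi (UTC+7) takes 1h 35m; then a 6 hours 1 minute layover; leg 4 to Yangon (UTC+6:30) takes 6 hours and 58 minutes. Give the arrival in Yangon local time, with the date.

Convert departure to UTC: 12:33 PM + 1:00 = 1:33 PM UTC on Jul 20.
Add 9 hours 58 minutes leg 1 → 11:31 PM UTC.
Add 3 hours and 59 minutes layover in Anchorage → 3:30 AM UTC (Jul 21).
Add 10 hours 50 minutes leg 2 → 2:20 PM UTC.
Add 2 hours 14 minutes layover in Montevideo → 4:34 PM UTC.
Add 1 hour 35 minutes leg 3 → 6:09 PM UTC.
Add 6 hours 1 minute layover in Hanoi → 12:10 AM UTC (Jul 22).
Add 6 hours 58 minutes leg 4 → 7:08 AM UTC.
Yangon is UTC+6:30, so local arrival = 7:08 AM + 6:30 = 1:38 PM on Jul 22.

1:38 PM on July 22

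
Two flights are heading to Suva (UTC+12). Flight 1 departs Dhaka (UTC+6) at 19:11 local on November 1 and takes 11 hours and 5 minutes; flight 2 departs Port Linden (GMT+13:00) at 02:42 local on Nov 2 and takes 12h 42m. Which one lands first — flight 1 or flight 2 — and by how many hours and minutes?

the first, by 2 hours 8 minutes

Flight 1 in UTC: 19:11 − 6:00 = 13:11 on Nov 1.
+11 hours 5 minutes → arrive 00:16 UTC on Nov 2.
Flight 2 in UTC: 02:42 − 13:00 = 13:42 on Nov 1.
+12 hours and 42 minutes → arrive 02:24 UTC on Nov 2.
Flight 1 lands earlier by 2 hours 8 minutes.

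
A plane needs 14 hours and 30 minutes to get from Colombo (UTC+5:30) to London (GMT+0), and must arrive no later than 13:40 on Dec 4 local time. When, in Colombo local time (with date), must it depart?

Target arrival is already UTC: 13:40 on Dec 4.
Subtract 14 hours and 30 minutes → departure 23:10 UTC on Dec 3.
Colombo is UTC+5:30: 23:10 + 5:30 = 04:40 on Dec 4.

04:40 on December 4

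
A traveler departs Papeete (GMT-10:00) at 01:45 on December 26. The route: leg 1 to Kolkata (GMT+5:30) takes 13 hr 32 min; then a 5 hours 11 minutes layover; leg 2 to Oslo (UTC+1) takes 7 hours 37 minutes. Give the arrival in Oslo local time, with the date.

Convert departure to UTC: 01:45 + 10:00 = 11:45 UTC on Dec 26.
Add 13 hours and 32 minutes leg 1 → 01:17 UTC (Dec 27).
Add 5 hours and 11 minutes layover in Kolkata → 06:28 UTC.
Add 7 hours 37 minutes leg 2 → 14:05 UTC.
Oslo is UTC+1:00, so local arrival = 14:05 + 1:00 = 15:05 on Dec 27.

15:05 on Dec 27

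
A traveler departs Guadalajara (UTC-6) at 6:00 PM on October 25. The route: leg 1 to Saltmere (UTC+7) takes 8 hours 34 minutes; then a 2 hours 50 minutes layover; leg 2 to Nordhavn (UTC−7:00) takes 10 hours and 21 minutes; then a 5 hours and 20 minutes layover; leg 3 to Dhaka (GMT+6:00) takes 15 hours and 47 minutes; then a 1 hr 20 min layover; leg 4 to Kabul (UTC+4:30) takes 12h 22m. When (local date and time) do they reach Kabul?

1:04 PM on October 28

Convert departure to UTC: 6:00 PM + 6:00 = 12:00 AM UTC on Oct 26.
Add 8 hours 34 minutes leg 1 → 8:34 AM UTC.
Add 2 hours 50 minutes layover in Saltmere → 11:24 AM UTC.
Add 10 hours 21 minutes leg 2 → 9:45 PM UTC.
Add 5 hours 20 minutes layover in Nordhavn → 3:05 AM UTC (Oct 27).
Add 15 hours 47 minutes leg 3 → 6:52 PM UTC.
Add 1 hour and 20 minutes layover in Dhaka → 8:12 PM UTC.
Add 12 hours 22 minutes leg 4 → 8:34 AM UTC (Oct 28).
Kabul is UTC+4:30, so local arrival = 8:34 AM + 4:30 = 1:04 PM on Oct 28.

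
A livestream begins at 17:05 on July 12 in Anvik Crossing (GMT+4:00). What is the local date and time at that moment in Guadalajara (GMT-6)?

Guadalajara is 10:00 behind Anvik Crossing.
Shift by the zone difference: 17:05 − 10:00 = 07:05 on Jul 12 in Guadalajara.

07:05 on July 12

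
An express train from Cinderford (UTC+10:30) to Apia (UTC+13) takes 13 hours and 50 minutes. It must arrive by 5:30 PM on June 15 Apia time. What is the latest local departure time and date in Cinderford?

1:10 AM on June 15

Target arrival in UTC: 5:30 PM − 13:00 = 4:30 AM on Jun 15.
Subtract 13 hours and 50 minutes → departure 2:40 PM UTC on Jun 14.
Cinderford is UTC+10:30: 2:40 PM + 10:30 = 1:10 AM on Jun 15.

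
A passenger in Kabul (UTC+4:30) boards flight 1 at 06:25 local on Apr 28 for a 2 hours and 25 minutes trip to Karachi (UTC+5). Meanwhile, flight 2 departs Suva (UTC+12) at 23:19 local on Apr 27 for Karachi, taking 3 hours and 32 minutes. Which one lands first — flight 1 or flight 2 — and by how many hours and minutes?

the second, by 13 hours 29 minutes

Flight 1 in UTC: 06:25 − 4:30 = 01:55 on Apr 28.
+2 hours 25 minutes → arrive 04:20 UTC on Apr 28.
Flight 2 in UTC: 23:19 − 12:00 = 11:19 on Apr 27.
+3 hours 32 minutes → arrive 14:51 UTC on Apr 27.
Flight 2 lands earlier by 13 hours 29 minutes.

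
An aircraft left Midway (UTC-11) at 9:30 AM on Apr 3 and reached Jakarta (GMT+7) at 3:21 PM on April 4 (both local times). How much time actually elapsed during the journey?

Departure in UTC: 9:30 AM + 11:00 = 8:30 PM on Apr 3.
Arrival in UTC: 3:21 PM − 7:00 = 8:21 AM on Apr 4.
Elapsed = 8:21 AM − 8:30 PM (+1 day) = 11 hours 51 minutes.

11 hours 51 minutes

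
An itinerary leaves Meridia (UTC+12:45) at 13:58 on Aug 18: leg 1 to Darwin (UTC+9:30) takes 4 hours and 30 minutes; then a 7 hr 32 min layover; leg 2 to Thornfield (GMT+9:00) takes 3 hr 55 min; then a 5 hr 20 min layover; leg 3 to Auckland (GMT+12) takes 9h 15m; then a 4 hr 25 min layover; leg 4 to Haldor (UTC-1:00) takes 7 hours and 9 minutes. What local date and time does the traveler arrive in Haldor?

18:19 on August 19

Convert departure to UTC: 13:58 − 12:45 = 01:13 UTC on Aug 18.
Add 4 hours 30 minutes leg 1 → 05:43 UTC.
Add 7 hours and 32 minutes layover in Darwin → 13:15 UTC.
Add 3 hours 55 minutes leg 2 → 17:10 UTC.
Add 5 hours and 20 minutes layover in Thornfield → 22:30 UTC.
Add 9 hours 15 minutes leg 3 → 07:45 UTC (Aug 19).
Add 4 hours 25 minutes layover in Auckland → 12:10 UTC.
Add 7 hours 9 minutes leg 4 → 19:19 UTC.
Haldor is UTC−1:00, so local arrival = 19:19 − 1:00 = 18:19 on Aug 19.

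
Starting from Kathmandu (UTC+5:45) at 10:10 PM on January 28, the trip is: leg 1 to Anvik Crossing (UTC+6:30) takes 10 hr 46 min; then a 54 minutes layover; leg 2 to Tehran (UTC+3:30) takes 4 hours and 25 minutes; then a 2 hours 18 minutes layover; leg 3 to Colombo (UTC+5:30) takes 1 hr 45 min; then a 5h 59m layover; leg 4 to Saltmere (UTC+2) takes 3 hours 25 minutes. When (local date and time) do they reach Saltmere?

11:57 PM on Jan 29

Convert departure to UTC: 10:10 PM − 5:45 = 4:25 PM UTC on Jan 28.
Add 10 hours 46 minutes leg 1 → 3:11 AM UTC (Jan 29).
Add 54 minutes layover in Anvik Crossing → 4:05 AM UTC.
Add 4 hours 25 minutes leg 2 → 8:30 AM UTC.
Add 2 hours 18 minutes layover in Tehran → 10:48 AM UTC.
Add 1 hour 45 minutes leg 3 → 12:33 PM UTC.
Add 5 hours and 59 minutes layover in Colombo → 6:32 PM UTC.
Add 3 hours and 25 minutes leg 4 → 9:57 PM UTC.
Saltmere is UTC+2:00, so local arrival = 9:57 PM + 2:00 = 11:57 PM on Jan 29.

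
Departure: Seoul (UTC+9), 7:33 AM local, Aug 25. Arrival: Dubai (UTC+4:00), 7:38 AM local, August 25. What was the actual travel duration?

5 hours 5 minutes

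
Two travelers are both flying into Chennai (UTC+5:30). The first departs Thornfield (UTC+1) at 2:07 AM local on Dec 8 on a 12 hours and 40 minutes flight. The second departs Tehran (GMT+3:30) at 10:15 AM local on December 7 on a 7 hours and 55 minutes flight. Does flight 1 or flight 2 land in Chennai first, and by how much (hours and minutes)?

the second, by 23 hours 7 minutes

Flight 1 in UTC: 2:07 AM − 1:00 = 1:07 AM on Dec 8.
+12 hours and 40 minutes → arrive 1:47 PM UTC on Dec 8.
Flight 2 in UTC: 10:15 AM − 3:30 = 6:45 AM on Dec 7.
+7 hours 55 minutes → arrive 2:40 PM UTC on Dec 7.
Flight 2 lands earlier by 23 hours 7 minutes.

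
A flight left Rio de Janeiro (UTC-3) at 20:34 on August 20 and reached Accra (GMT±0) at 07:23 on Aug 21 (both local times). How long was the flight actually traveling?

Departure in UTC: 20:34 + 3:00 = 23:34 on Aug 20.
Arrival is already UTC: 07:23 on Aug 21.
Elapsed = 07:23 − 23:34 (+1 day) = 7 hours 49 minutes.

7 hours 49 minutes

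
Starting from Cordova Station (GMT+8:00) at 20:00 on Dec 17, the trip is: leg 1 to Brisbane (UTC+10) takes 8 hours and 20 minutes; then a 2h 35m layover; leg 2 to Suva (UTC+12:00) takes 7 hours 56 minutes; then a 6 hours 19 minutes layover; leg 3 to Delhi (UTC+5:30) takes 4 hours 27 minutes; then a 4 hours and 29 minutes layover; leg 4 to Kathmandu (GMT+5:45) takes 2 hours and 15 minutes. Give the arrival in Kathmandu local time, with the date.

Convert departure to UTC: 20:00 − 8:00 = 12:00 UTC on Dec 17.
Add 8 hours 20 minutes leg 1 → 20:20 UTC.
Add 2 hours and 35 minutes layover in Brisbane → 22:55 UTC.
Add 7 hours and 56 minutes leg 2 → 06:51 UTC (Dec 18).
Add 6 hours and 19 minutes layover in Suva → 13:10 UTC.
Add 4 hours and 27 minutes leg 3 → 17:37 UTC.
Add 4 hours 29 minutes layover in Delhi → 22:06 UTC.
Add 2 hours and 15 minutes leg 4 → 00:21 UTC (Dec 19).
Kathmandu is UTC+5:45, so local arrival = 00:21 + 5:45 = 06:06 on Dec 19.

06:06 on December 19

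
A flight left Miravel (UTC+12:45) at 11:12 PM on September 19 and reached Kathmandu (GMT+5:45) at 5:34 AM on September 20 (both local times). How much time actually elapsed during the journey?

13 hours 22 minutes

Departure in UTC: 11:12 PM − 12:45 = 10:27 AM on Sep 19.
Arrival in UTC: 5:34 AM − 5:45 = 11:49 PM on Sep 19.
Elapsed = 11:49 PM − 10:27 AM = 13 hours 22 minutes.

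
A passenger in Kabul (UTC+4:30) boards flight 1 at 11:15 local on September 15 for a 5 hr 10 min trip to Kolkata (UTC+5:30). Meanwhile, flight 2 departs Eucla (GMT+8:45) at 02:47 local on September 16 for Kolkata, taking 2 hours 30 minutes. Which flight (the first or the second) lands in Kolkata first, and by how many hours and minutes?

Flight 1 in UTC: 11:15 − 4:30 = 06:45 on Sep 15.
+5 hours and 10 minutes → arrive 11:55 UTC on Sep 15.
Flight 2 in UTC: 02:47 − 8:45 = 18:02 on Sep 15.
+2 hours and 30 minutes → arrive 20:32 UTC on Sep 15.
Flight 1 lands earlier by 8 hours 37 minutes.

the first, by 8 hours 37 minutes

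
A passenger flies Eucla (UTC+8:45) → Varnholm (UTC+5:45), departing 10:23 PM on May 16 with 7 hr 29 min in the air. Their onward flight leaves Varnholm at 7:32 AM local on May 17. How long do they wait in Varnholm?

4 hours 40 minutes

Convert departure to UTC: 10:23 PM − 8:45 = 1:38 PM UTC on May 16.
Add 7 hours 29 minutes flight time → 9:07 PM UTC.
Varnholm is UTC+5:45, so local arrival = 9:07 PM + 5:45 = 2:52 AM on May 17.
Layover = 7:32 AM − 2:52 AM = 4 hours 40 minutes.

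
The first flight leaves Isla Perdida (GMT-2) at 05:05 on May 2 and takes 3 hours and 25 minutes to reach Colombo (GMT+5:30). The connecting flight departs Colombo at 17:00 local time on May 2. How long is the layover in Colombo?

Convert departure to UTC: 05:05 + 2:00 = 07:05 UTC on May 2.
Add 3 hours and 25 minutes flight time → 10:30 UTC.
Colombo is UTC+5:30, so local arrival = 10:30 + 5:30 = 16:00 on May 2.
Layover = 17:00 − 16:00 = 1 hour.

1 hour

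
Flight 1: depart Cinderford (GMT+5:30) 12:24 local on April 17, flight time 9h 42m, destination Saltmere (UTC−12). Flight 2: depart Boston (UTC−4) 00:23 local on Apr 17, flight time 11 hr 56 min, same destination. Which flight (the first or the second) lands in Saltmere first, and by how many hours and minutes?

Flight 1 in UTC: 12:24 − 5:30 = 06:54 on Apr 17.
+9 hours and 42 minutes → arrive 16:36 UTC on Apr 17.
Flight 2 in UTC: 00:23 + 4:00 = 04:23 on Apr 17.
+11 hours 56 minutes → arrive 16:19 UTC on Apr 17.
Flight 2 lands earlier by 17 minutes.

the second, by 17 minutes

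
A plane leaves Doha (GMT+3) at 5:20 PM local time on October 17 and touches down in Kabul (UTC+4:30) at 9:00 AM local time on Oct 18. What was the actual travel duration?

14 hours 10 minutes

Kabul is 1:30 ahead of Doha.
Clock-face elapsed time (ignoring zones) is 15 hours 40 minutes.
Actual elapsed = 15 hours 40 minutes − 1:30 = 14 hours 10 minutes.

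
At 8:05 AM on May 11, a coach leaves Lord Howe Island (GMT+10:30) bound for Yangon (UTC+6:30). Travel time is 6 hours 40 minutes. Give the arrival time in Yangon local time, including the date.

10:45 AM on May 11

Convert departure to UTC: 8:05 AM − 10:30 = 9:35 PM UTC on May 10.
Add 6 hours 40 minutes travel time → 4:15 AM UTC (May 11).
Yangon is UTC+6:30, so local arrival = 4:15 AM + 6:30 = 10:45 AM on May 11.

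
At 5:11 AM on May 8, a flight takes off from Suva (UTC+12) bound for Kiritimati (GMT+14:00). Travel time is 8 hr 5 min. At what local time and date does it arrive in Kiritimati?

3:16 PM on May 8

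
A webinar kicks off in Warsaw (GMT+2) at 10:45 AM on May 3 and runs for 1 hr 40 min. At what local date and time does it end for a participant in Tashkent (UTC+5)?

3:25 PM on May 3

Tashkent is 3:00 ahead of Warsaw.
After 1 hour 40 minutes it is 12:25 PM in Warsaw.
Shift by the zone difference: 12:25 PM + 3:00 = 3:25 PM on May 3 in Tashkent.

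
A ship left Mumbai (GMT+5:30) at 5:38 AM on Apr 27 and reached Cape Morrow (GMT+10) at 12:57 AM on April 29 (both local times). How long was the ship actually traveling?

Departure in UTC: 5:38 AM − 5:30 = 12:08 AM on Apr 27.
Arrival in UTC: 12:57 AM − 10:00 = 2:57 PM on Apr 28.
Elapsed = 2:57 PM − 12:08 AM (+1 day) = 38 hours 49 minutes.

38 hours 49 minutes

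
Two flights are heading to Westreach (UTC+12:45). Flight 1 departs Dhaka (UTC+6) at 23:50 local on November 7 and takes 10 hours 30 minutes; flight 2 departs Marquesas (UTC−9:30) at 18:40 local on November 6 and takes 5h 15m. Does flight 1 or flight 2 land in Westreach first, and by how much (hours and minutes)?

the second, by 18 hours 55 minutes

Flight 1 in UTC: 23:50 − 6:00 = 17:50 on Nov 7.
+10 hours 30 minutes → arrive 04:20 UTC on Nov 8.
Flight 2 in UTC: 18:40 + 9:30 = 04:10 on Nov 7.
+5 hours and 15 minutes → arrive 09:25 UTC on Nov 7.
Flight 2 lands earlier by 18 hours 55 minutes.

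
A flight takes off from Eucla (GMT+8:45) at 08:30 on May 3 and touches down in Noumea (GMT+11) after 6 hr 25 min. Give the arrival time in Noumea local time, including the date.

17:10 on May 3

Convert departure to UTC: 08:30 − 8:45 = 23:45 UTC on May 2.
Add 6 hours and 25 minutes travel time → 06:10 UTC (May 3).
Noumea is UTC+11:00, so local arrival = 06:10 + 11:00 = 17:10 on May 3.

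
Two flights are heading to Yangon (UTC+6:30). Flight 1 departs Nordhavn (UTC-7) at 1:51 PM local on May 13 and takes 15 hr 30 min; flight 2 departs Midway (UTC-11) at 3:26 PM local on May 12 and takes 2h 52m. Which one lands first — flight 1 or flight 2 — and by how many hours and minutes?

the second, by 31 hours 3 minutes

Flight 1 in UTC: 1:51 PM + 7:00 = 8:51 PM on May 13.
+15 hours 30 minutes → arrive 12:21 PM UTC on May 14.
Flight 2 in UTC: 3:26 PM + 11:00 = 2:26 AM on May 13.
+2 hours and 52 minutes → arrive 5:18 AM UTC on May 13.
Flight 2 lands earlier by 31 hours 3 minutes.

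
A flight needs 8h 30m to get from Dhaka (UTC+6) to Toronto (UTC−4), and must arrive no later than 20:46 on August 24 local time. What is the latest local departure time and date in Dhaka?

Target arrival in UTC: 20:46 + 4:00 = 00:46 on Aug 25.
Subtract 8 hours 30 minutes → departure 16:16 UTC on Aug 24.
Dhaka is UTC+6:00: 16:16 + 6:00 = 22:16 on Aug 24.

22:16 on August 24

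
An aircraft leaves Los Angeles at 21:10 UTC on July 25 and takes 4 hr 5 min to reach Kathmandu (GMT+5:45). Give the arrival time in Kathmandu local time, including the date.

07:00 on Jul 26

Departure is given in UTC: 21:10 on Jul 25.
Add 4 hours and 5 minutes → 01:15 UTC (Jul 26).
Kathmandu is UTC+5:45: 01:15 + 5:45 = 07:00 on Jul 26.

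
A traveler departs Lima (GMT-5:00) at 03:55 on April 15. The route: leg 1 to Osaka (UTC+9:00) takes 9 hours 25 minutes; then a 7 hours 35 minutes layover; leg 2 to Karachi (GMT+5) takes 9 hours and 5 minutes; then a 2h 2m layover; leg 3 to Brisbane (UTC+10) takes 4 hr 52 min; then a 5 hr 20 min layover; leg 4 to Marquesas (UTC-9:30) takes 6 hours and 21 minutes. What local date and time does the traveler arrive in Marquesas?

20:05 on April 16

Convert departure to UTC: 03:55 + 5:00 = 08:55 UTC on Apr 15.
Add 9 hours 25 minutes leg 1 → 18:20 UTC.
Add 7 hours and 35 minutes layover in Osaka → 01:55 UTC (Apr 16).
Add 9 hours and 5 minutes leg 2 → 11:00 UTC.
Add 2 hours and 2 minutes layover in Karachi → 13:02 UTC.
Add 4 hours 52 minutes leg 3 → 17:54 UTC.
Add 5 hours and 20 minutes layover in Brisbane → 23:14 UTC.
Add 6 hours 21 minutes leg 4 → 05:35 UTC (Apr 17).
Marquesas is UTC−9:30, so local arrival = 05:35 − 9:30 = 20:05 on Apr 16.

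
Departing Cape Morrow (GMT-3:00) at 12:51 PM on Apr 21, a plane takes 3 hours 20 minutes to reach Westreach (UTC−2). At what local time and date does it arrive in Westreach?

5:11 PM on April 21

Convert departure to UTC: 12:51 PM + 3:00 = 3:51 PM UTC on Apr 21.
Add 3 hours 20 minutes travel time → 7:11 PM UTC.
Westreach is UTC−2:00, so local arrival = 7:11 PM − 2:00 = 5:11 PM on Apr 21.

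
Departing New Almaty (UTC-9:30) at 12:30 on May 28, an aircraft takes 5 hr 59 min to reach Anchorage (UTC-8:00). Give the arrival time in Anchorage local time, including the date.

19:59 on May 28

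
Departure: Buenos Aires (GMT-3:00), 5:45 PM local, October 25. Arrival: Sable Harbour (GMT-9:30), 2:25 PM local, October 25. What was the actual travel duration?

Departure in UTC: 5:45 PM + 3:00 = 8:45 PM on Oct 25.
Arrival in UTC: 2:25 PM + 9:30 = 11:55 PM on Oct 25.
Elapsed = 11:55 PM − 8:45 PM = 3 hours 10 minutes.

3 hours 10 minutes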